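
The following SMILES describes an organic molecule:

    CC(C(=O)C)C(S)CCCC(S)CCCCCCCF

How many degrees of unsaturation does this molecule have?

Molecular formula: C16H31FOS2.
DoU = (2C + 2 + N − H − X) / 2, where X is the halogen count and O/S are ignored.
    = (2·16 + 2 + 0 − 31 − 1) / 2 = 2 / 2 = 1.

1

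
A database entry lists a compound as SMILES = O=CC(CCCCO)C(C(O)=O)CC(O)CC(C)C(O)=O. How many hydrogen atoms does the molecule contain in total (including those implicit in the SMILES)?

Walk through each heavy atom and fill implicit hydrogens from standard valence (C 4, N 3, O 2, S 2, halogen 1):
  atom 1: O, bond orders sum to 2 (valence 2) → 0 H
  atom 2: C, bond orders sum to 3 (valence 4) → 1 H
  atom 3: C, bond orders sum to 3 (valence 4) → 1 H
  atom 4: C, bond orders sum to 2 (valence 4) → 2 H
  atom 5: C, bond orders sum to 2 (valence 4) → 2 H
  atom 6: C, bond orders sum to 2 (valence 4) → 2 H
  atom 7: C, bond orders sum to 2 (valence 4) → 2 H
  atom 8: O, bond orders sum to 1 (valence 2) → 1 H
  atom 9: C, bond orders sum to 3 (valence 4) → 1 H
  atom 10: C, bond orders sum to 4 (valence 4) → 0 H
  atom 11: O, bond orders sum to 1 (valence 2) → 1 H
  atom 12: O, bond orders sum to 2 (valence 2) → 0 H
  atom 13: C, bond orders sum to 2 (valence 4) → 2 H
  atom 14: C, bond orders sum to 3 (valence 4) → 1 H
  atom 15: O, bond orders sum to 1 (valence 2) → 1 H
  atom 16: C, bond orders sum to 2 (valence 4) → 2 H
  atom 17: C, bond orders sum to 3 (valence 4) → 1 H
  atom 18: C, bond orders sum to 1 (valence 4) → 3 H
  atom 19: C, bond orders sum to 4 (valence 4) → 0 H
  atom 20: O, bond orders sum to 1 (valence 2) → 1 H
  atom 21: O, bond orders sum to 2 (valence 2) → 0 H
Total hydrogens: 24.

24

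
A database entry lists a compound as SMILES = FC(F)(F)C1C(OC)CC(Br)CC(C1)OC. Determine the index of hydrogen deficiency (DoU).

1

Molecular formula: C10H16BrF3O2.
DoU = (2C + 2 + N − H − X) / 2, where X is the halogen count and O/S are ignored.
    = (2·10 + 2 + 0 − 16 − 4) / 2 = 2 / 2 = 1.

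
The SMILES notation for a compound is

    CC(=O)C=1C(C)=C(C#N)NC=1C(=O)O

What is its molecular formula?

C9H8N2O3

Walk through each heavy atom and fill implicit hydrogens from standard valence (C 4, N 3, O 2, S 2, halogen 1):
  atom 1: C, bond orders sum to 1 (valence 4) → 3 H
  atom 2: C, bond orders sum to 4 (valence 4) → 0 H
  atom 3: O, bond orders sum to 2 (valence 2) → 0 H
  atom 4: C, bond orders sum to 4 (valence 4) → 0 H
  atom 5: C, bond orders sum to 4 (valence 4) → 0 H
  atom 6: C, bond orders sum to 1 (valence 4) → 3 H
  atom 7: C, bond orders sum to 4 (valence 4) → 0 H
  atom 8: C, bond orders sum to 4 (valence 4) → 0 H
  atom 9: N, bond orders sum to 3 (valence 3) → 0 H
  atom 10: N, bond orders sum to 2 (valence 3) → 1 H
  atom 11: C, bond orders sum to 4 (valence 4) → 0 H
  atom 12: C, bond orders sum to 4 (valence 4) → 0 H
  atom 13: O, bond orders sum to 2 (valence 2) → 0 H
  atom 14: O, bond orders sum to 1 (valence 2) → 1 H
Totals → C:9, H:8, N:2, O:3.
In Hill order: C9H8N2O3.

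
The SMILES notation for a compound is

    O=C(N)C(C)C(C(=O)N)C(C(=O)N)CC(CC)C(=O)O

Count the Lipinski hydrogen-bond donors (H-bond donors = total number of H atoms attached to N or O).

7

Donors: find every N or O and count the H atoms it carries.
  atom 1 (O): bond orders sum to 2 → 0 H
  atom 3 (N): bond orders sum to 1 → 2 H
  atom 8 (O): bond orders sum to 2 → 0 H
  atom 9 (N): bond orders sum to 1 → 2 H
  atom 12 (O): bond orders sum to 2 → 0 H
  atom 13 (N): bond orders sum to 1 → 2 H
  atom 19 (O): bond orders sum to 2 → 0 H
  atom 20 (O): bond orders sum to 1 → 1 H
Lipinski HBD = 7.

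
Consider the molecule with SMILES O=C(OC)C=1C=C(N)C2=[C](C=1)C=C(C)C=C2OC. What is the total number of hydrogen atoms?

15

Walk through each heavy atom and fill implicit hydrogens from standard valence (C 4, N 3, O 2, S 2, halogen 1):
  atom 1: O, bond orders sum to 2 (valence 2) → 0 H
  atom 2: C, bond orders sum to 4 (valence 4) → 0 H
  atom 3: O, bond orders sum to 2 (valence 2) → 0 H
  atom 4: C, bond orders sum to 1 (valence 4) → 3 H
  atom 5: C, bond orders sum to 4 (valence 4) → 0 H
  atom 6: C, bond orders sum to 3 (valence 4) → 1 H
  atom 7: C, bond orders sum to 4 (valence 4) → 0 H
  atom 8: N, bond orders sum to 1 (valence 3) → 2 H
  atom 9: C, bond orders sum to 4 (valence 4) → 0 H
  atom 10: C with explicit H count 0
  atom 11: C, bond orders sum to 3 (valence 4) → 1 H
  atom 12: C, bond orders sum to 3 (valence 4) → 1 H
  atom 13: C, bond orders sum to 4 (valence 4) → 0 H
  atom 14: C, bond orders sum to 1 (valence 4) → 3 H
  atom 15: C, bond orders sum to 3 (valence 4) → 1 H
  atom 16: C, bond orders sum to 4 (valence 4) → 0 H
  atom 17: O, bond orders sum to 2 (valence 2) → 0 H
  atom 18: C, bond orders sum to 1 (valence 4) → 3 H
Total hydrogens: 15.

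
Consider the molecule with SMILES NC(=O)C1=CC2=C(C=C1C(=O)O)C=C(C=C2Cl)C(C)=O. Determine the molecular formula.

C14H10ClNO4

Walk through each heavy atom and fill implicit hydrogens from standard valence (C 4, N 3, O 2, S 2, halogen 1):
  atom 1: N, bond orders sum to 1 (valence 3) → 2 H
  atom 2: C, bond orders sum to 4 (valence 4) → 0 H
  atom 3: O, bond orders sum to 2 (valence 2) → 0 H
  atom 4: C, bond orders sum to 4 (valence 4) → 0 H
  atom 5: C, bond orders sum to 3 (valence 4) → 1 H
  atom 6: C, bond orders sum to 4 (valence 4) → 0 H
  atom 7: C, bond orders sum to 4 (valence 4) → 0 H
  atom 8: C, bond orders sum to 3 (valence 4) → 1 H
  atom 9: C, bond orders sum to 4 (valence 4) → 0 H
  atom 10: C, bond orders sum to 4 (valence 4) → 0 H
  atom 11: O, bond orders sum to 2 (valence 2) → 0 H
  atom 12: O, bond orders sum to 1 (valence 2) → 1 H
  atom 13: C, bond orders sum to 3 (valence 4) → 1 H
  atom 14: C, bond orders sum to 4 (valence 4) → 0 H
  atom 15: C, bond orders sum to 3 (valence 4) → 1 H
  atom 16: C, bond orders sum to 4 (valence 4) → 0 H
  atom 17: Cl (halogen, monovalent) → 0 H
  atom 18: C, bond orders sum to 4 (valence 4) → 0 H
  atom 19: C, bond orders sum to 1 (valence 4) → 3 H
  atom 20: O, bond orders sum to 2 (valence 2) → 0 H
Totals → C:14, H:10, Cl:1, N:1, O:4.
In Hill order: C14H10ClNO4.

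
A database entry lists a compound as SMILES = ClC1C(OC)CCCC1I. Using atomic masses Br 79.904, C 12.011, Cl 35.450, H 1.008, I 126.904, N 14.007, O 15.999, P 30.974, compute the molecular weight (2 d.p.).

274.53 g/mol

First, the molecular formula is C7H12ClIO (counting implicit H from valence).
  C: 7 × 12.011 = 84.077
  Cl: 1 × 35.450 = 35.450
  H: 12 × 1.008 = 12.096
  I: 1 × 126.904 = 126.904
  O: 1 × 15.999 = 15.999
Sum: 7×12.011 + 1×35.450 + 12×1.008 + 1×126.904 + 1×15.999 = 274.526 → 274.53 g/mol.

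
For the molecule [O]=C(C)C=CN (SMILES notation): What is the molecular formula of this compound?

C4H7NO

Walk through each heavy atom and fill implicit hydrogens from standard valence (C 4, N 3, O 2, S 2, halogen 1):
  atom 1: O with explicit H count 0
  atom 2: C, bond orders sum to 4 (valence 4) → 0 H
  atom 3: C, bond orders sum to 1 (valence 4) → 3 H
  atom 4: C, bond orders sum to 3 (valence 4) → 1 H
  atom 5: C, bond orders sum to 3 (valence 4) → 1 H
  atom 6: N, bond orders sum to 1 (valence 3) → 2 H
Totals → C:4, H:7, N:1, O:1.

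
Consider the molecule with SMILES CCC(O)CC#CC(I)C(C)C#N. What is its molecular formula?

C10H14INO

Walk through each heavy atom and fill implicit hydrogens from standard valence (C 4, N 3, O 2, S 2, halogen 1):
  atom 1: C, bond orders sum to 1 (valence 4) → 3 H
  atom 2: C, bond orders sum to 2 (valence 4) → 2 H
  atom 3: C, bond orders sum to 3 (valence 4) → 1 H
  atom 4: O, bond orders sum to 1 (valence 2) → 1 H
  atom 5: C, bond orders sum to 2 (valence 4) → 2 H
  atom 6: C, bond orders sum to 4 (valence 4) → 0 H
  atom 7: C, bond orders sum to 4 (valence 4) → 0 H
  atom 8: C, bond orders sum to 3 (valence 4) → 1 H
  atom 9: I (halogen, monovalent) → 0 H
  atom 10: C, bond orders sum to 3 (valence 4) → 1 H
  atom 11: C, bond orders sum to 1 (valence 4) → 3 H
  atom 12: C, bond orders sum to 4 (valence 4) → 0 H
  atom 13: N, bond orders sum to 3 (valence 3) → 0 H
Totals → C:10, H:14, I:1, N:1, O:1.
In Hill order: C10H14INO.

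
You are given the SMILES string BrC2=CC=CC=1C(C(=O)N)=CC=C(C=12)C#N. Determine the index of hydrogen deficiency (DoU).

10

Molecular formula: C12H7BrN2O.
DoU = (2C + 2 + N − H − X) / 2, where X is the halogen count and O/S are ignored.
    = (2·12 + 2 + 2 − 7 − 1) / 2 = 20 / 2 = 10.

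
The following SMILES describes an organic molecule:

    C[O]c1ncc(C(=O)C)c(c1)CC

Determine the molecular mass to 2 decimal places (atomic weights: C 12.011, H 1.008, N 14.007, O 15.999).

First, the molecular formula is C10H13NO2 (counting implicit H from valence).
  C: 10 × 12.011 = 120.110
  H: 13 × 1.008 = 13.104
  N: 1 × 14.007 = 14.007
  O: 2 × 15.999 = 31.998
Sum: 10×12.011 + 13×1.008 + 1×14.007 + 2×15.999 = 179.219 → 179.22 g/mol.

179.22 g/mol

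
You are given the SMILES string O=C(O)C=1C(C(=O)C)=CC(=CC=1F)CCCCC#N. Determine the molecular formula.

Walk through each heavy atom and fill implicit hydrogens from standard valence (C 4, N 3, O 2, S 2, halogen 1):
  atom 1: O, bond orders sum to 2 (valence 2) → 0 H
  atom 2: C, bond orders sum to 4 (valence 4) → 0 H
  atom 3: O, bond orders sum to 1 (valence 2) → 1 H
  atom 4: C, bond orders sum to 4 (valence 4) → 0 H
  atom 5: C, bond orders sum to 4 (valence 4) → 0 H
  atom 6: C, bond orders sum to 4 (valence 4) → 0 H
  atom 7: O, bond orders sum to 2 (valence 2) → 0 H
  atom 8: C, bond orders sum to 1 (valence 4) → 3 H
  atom 9: C, bond orders sum to 3 (valence 4) → 1 H
  atom 10: C, bond orders sum to 4 (valence 4) → 0 H
  atom 11: C, bond orders sum to 3 (valence 4) → 1 H
  atom 12: C, bond orders sum to 4 (valence 4) → 0 H
  atom 13: F (halogen, monovalent) → 0 H
  atom 14: C, bond orders sum to 2 (valence 4) → 2 H
  atom 15: C, bond orders sum to 2 (valence 4) → 2 H
  atom 16: C, bond orders sum to 2 (valence 4) → 2 H
  atom 17: C, bond orders sum to 2 (valence 4) → 2 H
  atom 18: C, bond orders sum to 4 (valence 4) → 0 H
  atom 19: N, bond orders sum to 3 (valence 3) → 0 H
Totals → C:14, H:14, F:1, N:1, O:3.
In Hill order: C14H14FNO3.

C14H14FNO3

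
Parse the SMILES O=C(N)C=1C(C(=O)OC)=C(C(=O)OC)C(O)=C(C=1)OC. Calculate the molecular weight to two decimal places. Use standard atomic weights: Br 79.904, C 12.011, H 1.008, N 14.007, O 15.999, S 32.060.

283.24 g/mol

First, the molecular formula is C12H13NO7 (counting implicit H from valence).
  C: 12 × 12.011 = 144.132
  H: 13 × 1.008 = 13.104
  N: 1 × 14.007 = 14.007
  O: 7 × 15.999 = 111.993
Sum: 12×12.011 + 13×1.008 + 1×14.007 + 7×15.999 = 283.236 → 283.24 g/mol.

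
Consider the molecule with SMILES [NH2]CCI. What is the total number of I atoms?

Scan the SMILES for I atoms (remember two-letter symbols like Cl and Br are single atoms).
Iodine count: 1.

1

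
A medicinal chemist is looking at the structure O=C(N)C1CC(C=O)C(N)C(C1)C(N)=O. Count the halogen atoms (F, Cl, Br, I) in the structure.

0

Scan the SMILES for the halogen motif — none present.
Groups that are present: 1 aldehyde, 2 amide, 1 primary amine.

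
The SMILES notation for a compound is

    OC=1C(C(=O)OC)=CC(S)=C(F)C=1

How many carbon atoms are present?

8

Count every carbon token in the SMILES (each C, including those in ring-closure positions and inside branches).
Carbon count: 8.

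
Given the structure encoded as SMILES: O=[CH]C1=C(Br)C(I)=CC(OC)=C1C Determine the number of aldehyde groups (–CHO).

1

The aldehyde motif appears at heavy-atom position 2 in the SMILES.
Other groups present: 1 ether.
Aldehyde count: 1.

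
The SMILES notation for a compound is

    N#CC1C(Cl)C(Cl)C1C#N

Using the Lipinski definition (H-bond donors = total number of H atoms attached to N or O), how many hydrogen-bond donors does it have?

0

Donors: find every N or O and count the H atoms it carries.
  atom 1 (N): bond orders sum to 3 → 0 H
  atom 10 (N): bond orders sum to 3 → 0 H
Lipinski HBD = 0.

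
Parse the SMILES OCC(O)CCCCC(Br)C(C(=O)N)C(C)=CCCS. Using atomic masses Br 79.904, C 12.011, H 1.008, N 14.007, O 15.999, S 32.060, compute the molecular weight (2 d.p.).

368.33 g/mol

First, the molecular formula is C14H26BrNO3S (counting implicit H from valence).
  Br: 1 × 79.904 = 79.904
  C: 14 × 12.011 = 168.154
  H: 26 × 1.008 = 26.208
  N: 1 × 14.007 = 14.007
  O: 3 × 15.999 = 47.997
  S: 1 × 32.060 = 32.060
Sum: 1×79.904 + 14×12.011 + 26×1.008 + 1×14.007 + 3×15.999 + 1×32.060 = 368.330 → 368.33 g/mol.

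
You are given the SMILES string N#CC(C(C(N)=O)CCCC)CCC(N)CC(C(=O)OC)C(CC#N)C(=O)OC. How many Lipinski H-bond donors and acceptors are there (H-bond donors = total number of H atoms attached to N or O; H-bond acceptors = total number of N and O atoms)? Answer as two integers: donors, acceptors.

4, 9

Donors: find every N or O and count the H atoms it carries.
  atom 1 (N): bond orders sum to 3 → 0 H
  atom 6 (N): bond orders sum to 1 → 2 H
  atom 7 (O): bond orders sum to 2 → 0 H
  atom 15 (N): bond orders sum to 1 → 2 H
  atom 19 (O): bond orders sum to 2 → 0 H
  atom 20 (O): bond orders sum to 2 → 0 H
  atom 25 (N): bond orders sum to 3 → 0 H
  atom 27 (O): bond orders sum to 2 → 0 H
  atom 28 (O): bond orders sum to 2 → 0 H
Lipinski HBD = 4.
Acceptors: N atoms = 4, O atoms = 5 → HBA = 9.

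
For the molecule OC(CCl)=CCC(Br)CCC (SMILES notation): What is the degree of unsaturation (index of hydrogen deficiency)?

1

Degree of unsaturation = (number of rings) + (number of π bonds).
Ring closures in the SMILES: 0.
π bonds: 1 double bond (each 1 DoU) → 1 DoU from unsaturation.
Total DoU = 0 + 1 = 1.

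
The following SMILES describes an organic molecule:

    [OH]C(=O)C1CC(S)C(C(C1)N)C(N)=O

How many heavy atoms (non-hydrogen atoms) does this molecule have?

Every atom symbol written in the SMILES (organic subset) is one heavy atom; implicit H are not written.
Heavy atoms by element → C:8, N:2, O:3, S:1.
Total: 14.

14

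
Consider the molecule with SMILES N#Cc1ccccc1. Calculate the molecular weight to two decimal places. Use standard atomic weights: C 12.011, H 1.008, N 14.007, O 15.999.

103.12 g/mol

First, the molecular formula is C7H5N (counting implicit H from valence).
  C: 7 × 12.011 = 84.077
  H: 5 × 1.008 = 5.040
  N: 1 × 14.007 = 14.007
Sum: 7×12.011 + 5×1.008 + 1×14.007 = 103.124 → 103.12 g/mol.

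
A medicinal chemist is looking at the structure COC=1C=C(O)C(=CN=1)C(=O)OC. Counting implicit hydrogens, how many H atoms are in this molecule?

9

Walk through each heavy atom and fill implicit hydrogens from standard valence (C 4, N 3, O 2, S 2, halogen 1):
  atom 1: C, bond orders sum to 1 (valence 4) → 3 H
  atom 2: O, bond orders sum to 2 (valence 2) → 0 H
  atom 3: C, bond orders sum to 4 (valence 4) → 0 H
  atom 4: C, bond orders sum to 3 (valence 4) → 1 H
  atom 5: C, bond orders sum to 4 (valence 4) → 0 H
  atom 6: O, bond orders sum to 1 (valence 2) → 1 H
  atom 7: C, bond orders sum to 4 (valence 4) → 0 H
  atom 8: C, bond orders sum to 3 (valence 4) → 1 H
  atom 9: N, bond orders sum to 3 (valence 3) → 0 H
  atom 10: C, bond orders sum to 4 (valence 4) → 0 H
  atom 11: O, bond orders sum to 2 (valence 2) → 0 H
  atom 12: O, bond orders sum to 2 (valence 2) → 0 H
  atom 13: C, bond orders sum to 1 (valence 4) → 3 H
Total hydrogens: 9.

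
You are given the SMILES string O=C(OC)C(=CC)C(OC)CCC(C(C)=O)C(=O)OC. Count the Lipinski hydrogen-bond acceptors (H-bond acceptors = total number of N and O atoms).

6

N atoms: 0; O atoms: 6.
Lipinski HBA = 0 + 6 = 6.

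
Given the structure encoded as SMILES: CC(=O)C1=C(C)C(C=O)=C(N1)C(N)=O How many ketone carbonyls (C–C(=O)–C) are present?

The ketone motif appears at heavy-atom position 2 in the SMILES.
Other groups present: 1 aldehyde, 1 amide.
Ketone count: 1.

1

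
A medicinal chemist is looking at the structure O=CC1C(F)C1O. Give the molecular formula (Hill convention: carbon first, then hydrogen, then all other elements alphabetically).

Walk through each heavy atom and fill implicit hydrogens from standard valence (C 4, N 3, O 2, S 2, halogen 1):
  atom 1: O, bond orders sum to 2 (valence 2) → 0 H
  atom 2: C, bond orders sum to 3 (valence 4) → 1 H
  atom 3: C, bond orders sum to 3 (valence 4) → 1 H
  atom 4: C, bond orders sum to 3 (valence 4) → 1 H
  atom 5: F (halogen, monovalent) → 0 H
  atom 6: C, bond orders sum to 3 (valence 4) → 1 H
  atom 7: O, bond orders sum to 1 (valence 2) → 1 H
Totals → C:4, H:5, F:1, O:2.
In Hill order: C4H5FO2.

C4H5FO2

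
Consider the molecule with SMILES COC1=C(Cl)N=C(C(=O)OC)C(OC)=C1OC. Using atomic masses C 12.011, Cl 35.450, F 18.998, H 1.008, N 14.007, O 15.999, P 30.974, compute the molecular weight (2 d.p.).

261.66 g/mol

First, the molecular formula is C10H12ClNO5 (counting implicit H from valence).
  C: 10 × 12.011 = 120.110
  Cl: 1 × 35.450 = 35.450
  H: 12 × 1.008 = 12.096
  N: 1 × 14.007 = 14.007
  O: 5 × 15.999 = 79.995
Sum: 10×12.011 + 1×35.450 + 12×1.008 + 1×14.007 + 5×15.999 = 261.658 → 261.66 g/mol.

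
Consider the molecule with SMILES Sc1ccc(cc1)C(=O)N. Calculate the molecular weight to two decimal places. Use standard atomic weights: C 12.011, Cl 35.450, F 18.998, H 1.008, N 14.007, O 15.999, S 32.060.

First, the molecular formula is C7H7NOS (counting implicit H from valence).
  C: 7 × 12.011 = 84.077
  H: 7 × 1.008 = 7.056
  N: 1 × 14.007 = 14.007
  O: 1 × 15.999 = 15.999
  S: 1 × 32.060 = 32.060
Sum: 7×12.011 + 7×1.008 + 1×14.007 + 1×15.999 + 1×32.060 = 153.199 → 153.20 g/mol.

153.20 g/mol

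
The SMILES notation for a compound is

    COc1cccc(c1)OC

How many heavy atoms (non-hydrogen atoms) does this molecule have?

Every atom symbol written in the SMILES (organic subset) is one heavy atom; implicit H are not written.
Heavy atoms by element → C:8, O:2.
Total: 10.

10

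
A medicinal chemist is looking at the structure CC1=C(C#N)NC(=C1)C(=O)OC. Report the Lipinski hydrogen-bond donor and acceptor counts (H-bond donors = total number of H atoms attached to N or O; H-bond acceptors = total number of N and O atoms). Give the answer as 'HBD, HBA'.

Donors: find every N or O and count the H atoms it carries.
  atom 5 (N): bond orders sum to 3 → 0 H
  atom 6 (N): bond orders sum to 2 → 1 H
  atom 10 (O): bond orders sum to 2 → 0 H
  atom 11 (O): bond orders sum to 2 → 0 H
Lipinski HBD = 1.
Acceptors: N atoms = 2, O atoms = 2 → HBA = 4.

1, 4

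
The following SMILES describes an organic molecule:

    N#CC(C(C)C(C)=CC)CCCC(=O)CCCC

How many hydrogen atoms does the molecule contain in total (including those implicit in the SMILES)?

27

Walk through each heavy atom and fill implicit hydrogens from standard valence (C 4, N 3, O 2, S 2, halogen 1):
  atom 1: N, bond orders sum to 3 (valence 3) → 0 H
  atom 2: C, bond orders sum to 4 (valence 4) → 0 H
  atom 3: C, bond orders sum to 3 (valence 4) → 1 H
  atom 4: C, bond orders sum to 3 (valence 4) → 1 H
  atom 5: C, bond orders sum to 1 (valence 4) → 3 H
  atom 6: C, bond orders sum to 4 (valence 4) → 0 H
  atom 7: C, bond orders sum to 1 (valence 4) → 3 H
  atom 8: C, bond orders sum to 3 (valence 4) → 1 H
  atom 9: C, bond orders sum to 1 (valence 4) → 3 H
  atom 10: C, bond orders sum to 2 (valence 4) → 2 H
  atom 11: C, bond orders sum to 2 (valence 4) → 2 H
  atom 12: C, bond orders sum to 2 (valence 4) → 2 H
  atom 13: C, bond orders sum to 4 (valence 4) → 0 H
  atom 14: O, bond orders sum to 2 (valence 2) → 0 H
  atom 15: C, bond orders sum to 2 (valence 4) → 2 H
  atom 16: C, bond orders sum to 2 (valence 4) → 2 H
  atom 17: C, bond orders sum to 2 (valence 4) → 2 H
  atom 18: C, bond orders sum to 1 (valence 4) → 3 H
Total hydrogens: 27.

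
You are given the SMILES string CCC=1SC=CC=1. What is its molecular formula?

C6H8S

Walk through each heavy atom and fill implicit hydrogens from standard valence (C 4, N 3, O 2, S 2, halogen 1):
  atom 1: C, bond orders sum to 1 (valence 4) → 3 H
  atom 2: C, bond orders sum to 2 (valence 4) → 2 H
  atom 3: C, bond orders sum to 4 (valence 4) → 0 H
  atom 4: S, bond orders sum to 2 (valence 2) → 0 H
  atom 5: C, bond orders sum to 3 (valence 4) → 1 H
  atom 6: C, bond orders sum to 3 (valence 4) → 1 H
  atom 7: C, bond orders sum to 3 (valence 4) → 1 H
Totals → C:6, H:8, S:1.
In Hill order: C6H8S.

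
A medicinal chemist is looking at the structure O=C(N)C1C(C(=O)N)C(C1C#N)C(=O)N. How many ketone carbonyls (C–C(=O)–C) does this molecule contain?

Scan the SMILES for the ketone motif — none present.
Groups that are present: 3 amide, 1 nitrile.

0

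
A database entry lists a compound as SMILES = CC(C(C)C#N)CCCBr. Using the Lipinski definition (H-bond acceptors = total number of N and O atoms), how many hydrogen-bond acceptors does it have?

N atoms: 1; O atoms: 0.
Lipinski HBA = 1 + 0 = 1.

1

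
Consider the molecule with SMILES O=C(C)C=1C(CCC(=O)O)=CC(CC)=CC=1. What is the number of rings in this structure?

In SMILES, each pair of matching ring-closure digits denotes one ring-closing bond; the number of such bonds equals the number of independent rings.
Ring-closure bonds here: 1.

1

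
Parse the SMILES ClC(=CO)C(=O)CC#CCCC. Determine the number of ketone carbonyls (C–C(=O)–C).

The ketone motif appears at heavy-atom position 5 in the SMILES.
Other groups present: 1 alkene, 1 alkyne, 1 hydroxyl.
Ketone count: 1.

1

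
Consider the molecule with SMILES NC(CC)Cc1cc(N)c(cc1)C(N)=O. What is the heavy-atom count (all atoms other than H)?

15

Every atom symbol written in the SMILES (organic subset) is one heavy atom; implicit H are not written.
Heavy atoms by element → C:11, N:3, O:1.
Total: 15.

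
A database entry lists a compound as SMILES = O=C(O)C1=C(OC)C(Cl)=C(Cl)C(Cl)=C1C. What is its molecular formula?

C9H7Cl3O3

Walk through each heavy atom and fill implicit hydrogens from standard valence (C 4, N 3, O 2, S 2, halogen 1):
  atom 1: O, bond orders sum to 2 (valence 2) → 0 H
  atom 2: C, bond orders sum to 4 (valence 4) → 0 H
  atom 3: O, bond orders sum to 1 (valence 2) → 1 H
  atom 4: C, bond orders sum to 4 (valence 4) → 0 H
  atom 5: C, bond orders sum to 4 (valence 4) → 0 H
  atom 6: O, bond orders sum to 2 (valence 2) → 0 H
  atom 7: C, bond orders sum to 1 (valence 4) → 3 H
  atom 8: C, bond orders sum to 4 (valence 4) → 0 H
  atom 9: Cl (halogen, monovalent) → 0 H
  atom 10: C, bond orders sum to 4 (valence 4) → 0 H
  atom 11: Cl (halogen, monovalent) → 0 H
  atom 12: C, bond orders sum to 4 (valence 4) → 0 H
  atom 13: Cl (halogen, monovalent) → 0 H
  atom 14: C, bond orders sum to 4 (valence 4) → 0 H
  atom 15: C, bond orders sum to 1 (valence 4) → 3 H
Totals → C:9, H:7, Cl:3, O:3.
In Hill order: C9H7Cl3O3.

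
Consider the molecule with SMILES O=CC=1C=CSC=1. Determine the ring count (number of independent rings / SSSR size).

1

In SMILES, each pair of matching ring-closure digits denotes one ring-closing bond; the number of such bonds equals the number of independent rings.
Ring-closure bonds here: 1.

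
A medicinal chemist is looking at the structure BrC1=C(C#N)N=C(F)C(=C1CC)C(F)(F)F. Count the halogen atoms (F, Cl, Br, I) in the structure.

Halogen atoms appear at heavy-atom positions 1, 8, 14, 15, 16 (1×Br, 4×F).
Other groups present: 1 nitrile.
Halogen count: 5.

5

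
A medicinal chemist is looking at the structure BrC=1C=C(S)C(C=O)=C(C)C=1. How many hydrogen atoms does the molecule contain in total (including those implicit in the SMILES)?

Walk through each heavy atom and fill implicit hydrogens from standard valence (C 4, N 3, O 2, S 2, halogen 1):
  atom 1: Br (halogen, monovalent) → 0 H
  atom 2: C, bond orders sum to 4 (valence 4) → 0 H
  atom 3: C, bond orders sum to 3 (valence 4) → 1 H
  atom 4: C, bond orders sum to 4 (valence 4) → 0 H
  atom 5: S, bond orders sum to 1 (valence 2) → 1 H
  atom 6: C, bond orders sum to 4 (valence 4) → 0 H
  atom 7: C, bond orders sum to 3 (valence 4) → 1 H
  atom 8: O, bond orders sum to 2 (valence 2) → 0 H
  atom 9: C, bond orders sum to 4 (valence 4) → 0 H
  atom 10: C, bond orders sum to 1 (valence 4) → 3 H
  atom 11: C, bond orders sum to 3 (valence 4) → 1 H
Total hydrogens: 7.

7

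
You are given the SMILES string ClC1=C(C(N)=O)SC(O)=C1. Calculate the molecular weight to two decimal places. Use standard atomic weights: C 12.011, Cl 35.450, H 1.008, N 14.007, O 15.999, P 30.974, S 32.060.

177.60 g/mol

First, the molecular formula is C5H4ClNO2S (counting implicit H from valence).
  C: 5 × 12.011 = 60.055
  Cl: 1 × 35.450 = 35.450
  H: 4 × 1.008 = 4.032
  N: 1 × 14.007 = 14.007
  O: 2 × 15.999 = 31.998
  S: 1 × 32.060 = 32.060
Sum: 5×12.011 + 1×35.450 + 4×1.008 + 1×14.007 + 2×15.999 + 1×32.060 = 177.602 → 177.60 g/mol.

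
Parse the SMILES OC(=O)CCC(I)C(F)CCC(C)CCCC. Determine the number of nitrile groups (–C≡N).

Scan the SMILES for the nitrile motif — none present.
Groups that are present: 1 carboxylic acid.

0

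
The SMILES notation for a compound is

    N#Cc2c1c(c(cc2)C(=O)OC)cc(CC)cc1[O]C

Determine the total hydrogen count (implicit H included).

15

Walk through each heavy atom and fill implicit hydrogens from standard valence (C 4, N 3, O 2, S 2, halogen 1); for lowercase aromatic atoms, an aromatic c carries 1 H when it has two neighbours and 0 H with three, and aromatic n carries 0 H:
  atom 1: N, bond orders sum to 3 (valence 3) → 0 H
  atom 2: C, bond orders sum to 4 (valence 4) → 0 H
  atom 3: aromatic c, 3 neighbours → 0 H
  atom 4: aromatic c, 3 neighbours → 0 H
  atom 5: aromatic c, 3 neighbours → 0 H
  atom 6: aromatic c, 3 neighbours → 0 H
  atom 7: aromatic c, 2 neighbours → 1 H
  atom 8: aromatic c, 2 neighbours → 1 H
  atom 9: C, bond orders sum to 4 (valence 4) → 0 H
  atom 10: O, bond orders sum to 2 (valence 2) → 0 H
  atom 11: O, bond orders sum to 2 (valence 2) → 0 H
  atom 12: C, bond orders sum to 1 (valence 4) → 3 H
  atom 13: aromatic c, 2 neighbours → 1 H
  atom 14: aromatic c, 3 neighbours → 0 H
  atom 15: C, bond orders sum to 2 (valence 4) → 2 H
  atom 16: C, bond orders sum to 1 (valence 4) → 3 H
  atom 17: aromatic c, 2 neighbours → 1 H
  atom 18: aromatic c, 3 neighbours → 0 H
  atom 19: O with explicit H count 0
  atom 20: C, bond orders sum to 1 (valence 4) → 3 H
Total hydrogens: 15.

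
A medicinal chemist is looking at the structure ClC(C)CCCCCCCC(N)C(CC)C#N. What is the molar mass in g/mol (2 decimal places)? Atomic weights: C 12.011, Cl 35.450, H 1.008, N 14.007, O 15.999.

258.83 g/mol

First, the molecular formula is C14H27ClN2 (counting implicit H from valence).
  C: 14 × 12.011 = 168.154
  Cl: 1 × 35.450 = 35.450
  H: 27 × 1.008 = 27.216
  N: 2 × 14.007 = 28.014
Sum: 14×12.011 + 1×35.450 + 27×1.008 + 2×14.007 = 258.834 → 258.83 g/mol.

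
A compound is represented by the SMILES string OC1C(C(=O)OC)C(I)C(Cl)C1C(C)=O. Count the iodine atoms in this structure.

Scan the SMILES for I atoms (remember two-letter symbols like Cl and Br are single atoms).
Iodine count: 1.

1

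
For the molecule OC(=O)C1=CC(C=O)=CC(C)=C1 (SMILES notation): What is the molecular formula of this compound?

Walk through each heavy atom and fill implicit hydrogens from standard valence (C 4, N 3, O 2, S 2, halogen 1):
  atom 1: O, bond orders sum to 1 (valence 2) → 1 H
  atom 2: C, bond orders sum to 4 (valence 4) → 0 H
  atom 3: O, bond orders sum to 2 (valence 2) → 0 H
  atom 4: C, bond orders sum to 4 (valence 4) → 0 H
  atom 5: C, bond orders sum to 3 (valence 4) → 1 H
  atom 6: C, bond orders sum to 4 (valence 4) → 0 H
  atom 7: C, bond orders sum to 3 (valence 4) → 1 H
  atom 8: O, bond orders sum to 2 (valence 2) → 0 H
  atom 9: C, bond orders sum to 3 (valence 4) → 1 H
  atom 10: C, bond orders sum to 4 (valence 4) → 0 H
  atom 11: C, bond orders sum to 1 (valence 4) → 3 H
  atom 12: C, bond orders sum to 3 (valence 4) → 1 H
Totals → C:9, H:8, O:3.
In Hill order: C9H8O3.

C9H8O3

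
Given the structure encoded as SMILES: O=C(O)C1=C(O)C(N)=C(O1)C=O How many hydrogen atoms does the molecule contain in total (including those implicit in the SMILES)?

Walk through each heavy atom and fill implicit hydrogens from standard valence (C 4, N 3, O 2, S 2, halogen 1):
  atom 1: O, bond orders sum to 2 (valence 2) → 0 H
  atom 2: C, bond orders sum to 4 (valence 4) → 0 H
  atom 3: O, bond orders sum to 1 (valence 2) → 1 H
  atom 4: C, bond orders sum to 4 (valence 4) → 0 H
  atom 5: C, bond orders sum to 4 (valence 4) → 0 H
  atom 6: O, bond orders sum to 1 (valence 2) → 1 H
  atom 7: C, bond orders sum to 4 (valence 4) → 0 H
  atom 8: N, bond orders sum to 1 (valence 3) → 2 H
  atom 9: C, bond orders sum to 4 (valence 4) → 0 H
  atom 10: O, bond orders sum to 2 (valence 2) → 0 H
  atom 11: C, bond orders sum to 3 (valence 4) → 1 H
  atom 12: O, bond orders sum to 2 (valence 2) → 0 H
Total hydrogens: 5.

5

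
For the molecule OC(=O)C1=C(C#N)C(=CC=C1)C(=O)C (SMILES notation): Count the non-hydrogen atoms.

Every atom symbol written in the SMILES (organic subset) is one heavy atom; implicit H are not written.
Heavy atoms by element → C:10, N:1, O:3.
Total: 14.

14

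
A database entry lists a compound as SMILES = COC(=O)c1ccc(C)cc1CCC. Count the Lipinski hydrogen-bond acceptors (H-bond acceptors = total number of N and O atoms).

2

N atoms: 0; O atoms: 2.
Lipinski HBA = 0 + 2 = 2.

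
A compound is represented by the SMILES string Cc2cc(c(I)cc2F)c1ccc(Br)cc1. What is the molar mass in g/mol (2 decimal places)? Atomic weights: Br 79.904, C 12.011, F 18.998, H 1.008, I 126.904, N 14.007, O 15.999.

391.02 g/mol

First, the molecular formula is C13H9BrFI (counting implicit H from valence).
  Br: 1 × 79.904 = 79.904
  C: 13 × 12.011 = 156.143
  F: 1 × 18.998 = 18.998
  H: 9 × 1.008 = 9.072
  I: 1 × 126.904 = 126.904
Sum: 1×79.904 + 13×12.011 + 1×18.998 + 9×1.008 + 1×126.904 = 391.021 → 391.02 g/mol.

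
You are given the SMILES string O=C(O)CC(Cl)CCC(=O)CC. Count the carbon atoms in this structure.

Count every carbon token in the SMILES (each C, including those in ring-closure positions and inside branches).
Carbon count: 8.

8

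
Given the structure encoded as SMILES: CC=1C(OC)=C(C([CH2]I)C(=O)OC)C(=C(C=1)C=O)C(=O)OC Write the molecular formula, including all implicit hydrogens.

C15H17IO6

Walk through each heavy atom and fill implicit hydrogens from standard valence (C 4, N 3, O 2, S 2, halogen 1):
  atom 1: C, bond orders sum to 1 (valence 4) → 3 H
  atom 2: C, bond orders sum to 4 (valence 4) → 0 H
  atom 3: C, bond orders sum to 4 (valence 4) → 0 H
  atom 4: O, bond orders sum to 2 (valence 2) → 0 H
  atom 5: C, bond orders sum to 1 (valence 4) → 3 H
  atom 6: C, bond orders sum to 4 (valence 4) → 0 H
  atom 7: C, bond orders sum to 3 (valence 4) → 1 H
  atom 8: C with explicit H count 2
  atom 9: I (halogen, monovalent) → 0 H
  atom 10: C, bond orders sum to 4 (valence 4) → 0 H
  atom 11: O, bond orders sum to 2 (valence 2) → 0 H
  atom 12: O, bond orders sum to 2 (valence 2) → 0 H
  atom 13: C, bond orders sum to 1 (valence 4) → 3 H
  atom 14: C, bond orders sum to 4 (valence 4) → 0 H
  atom 15: C, bond orders sum to 4 (valence 4) → 0 H
  atom 16: C, bond orders sum to 3 (valence 4) → 1 H
  atom 17: C, bond orders sum to 3 (valence 4) → 1 H
  atom 18: O, bond orders sum to 2 (valence 2) → 0 H
  atom 19: C, bond orders sum to 4 (valence 4) → 0 H
  atom 20: O, bond orders sum to 2 (valence 2) → 0 H
  atom 21: O, bond orders sum to 2 (valence 2) → 0 H
  atom 22: C, bond orders sum to 1 (valence 4) → 3 H
Totals → C:15, H:17, I:1, O:6.
In Hill order: C15H17IO6.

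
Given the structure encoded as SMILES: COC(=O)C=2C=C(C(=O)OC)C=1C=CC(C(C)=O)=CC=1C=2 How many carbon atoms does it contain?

Count every carbon token in the SMILES (each C, including those in ring-closure positions and inside branches).
Carbon count: 16.

16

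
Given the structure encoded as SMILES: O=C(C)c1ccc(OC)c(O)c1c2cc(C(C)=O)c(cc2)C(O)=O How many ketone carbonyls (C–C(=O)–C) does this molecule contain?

The ketone motif appears at heavy-atom positions 2, 16 in the SMILES.
Other groups present: 1 carboxylic acid, 1 ether, 1 hydroxyl.
Ketone count: 2.

2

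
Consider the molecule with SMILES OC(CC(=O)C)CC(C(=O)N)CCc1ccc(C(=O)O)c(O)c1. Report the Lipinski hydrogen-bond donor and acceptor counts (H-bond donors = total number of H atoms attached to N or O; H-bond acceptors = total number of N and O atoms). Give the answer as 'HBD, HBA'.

5, 7

Donors: find every N or O and count the H atoms it carries.
  atom 1 (O): bond orders sum to 1 → 1 H
  atom 5 (O): bond orders sum to 2 → 0 H
  atom 10 (O): bond orders sum to 2 → 0 H
  atom 11 (N): bond orders sum to 1 → 2 H
  atom 19 (O): bond orders sum to 2 → 0 H
  atom 20 (O): bond orders sum to 1 → 1 H
  atom 22 (O): bond orders sum to 1 → 1 H
Lipinski HBD = 5.
Acceptors: N atoms = 1, O atoms = 6 → HBA = 7.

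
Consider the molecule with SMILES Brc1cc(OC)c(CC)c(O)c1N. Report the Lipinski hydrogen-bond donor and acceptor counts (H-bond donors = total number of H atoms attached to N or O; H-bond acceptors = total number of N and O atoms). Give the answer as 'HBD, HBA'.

Donors: find every N or O and count the H atoms it carries.
  atom 5 (O): bond orders sum to 2 → 0 H
  atom 11 (O): bond orders sum to 1 → 1 H
  atom 13 (N): bond orders sum to 1 → 2 H
Lipinski HBD = 3.
Acceptors: N atoms = 1, O atoms = 2 → HBA = 3.

3, 3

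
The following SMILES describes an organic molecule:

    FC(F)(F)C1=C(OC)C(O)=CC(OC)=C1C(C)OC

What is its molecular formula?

Walk through each heavy atom and fill implicit hydrogens from standard valence (C 4, N 3, O 2, S 2, halogen 1):
  atom 1: F (halogen, monovalent) → 0 H
  atom 2: C, bond orders sum to 4 (valence 4) → 0 H
  atom 3: F (halogen, monovalent) → 0 H
  atom 4: F (halogen, monovalent) → 0 H
  atom 5: C, bond orders sum to 4 (valence 4) → 0 H
  atom 6: C, bond orders sum to 4 (valence 4) → 0 H
  atom 7: O, bond orders sum to 2 (valence 2) → 0 H
  atom 8: C, bond orders sum to 1 (valence 4) → 3 H
  atom 9: C, bond orders sum to 4 (valence 4) → 0 H
  atom 10: O, bond orders sum to 1 (valence 2) → 1 H
  atom 11: C, bond orders sum to 3 (valence 4) → 1 H
  atom 12: C, bond orders sum to 4 (valence 4) → 0 H
  atom 13: O, bond orders sum to 2 (valence 2) → 0 H
  atom 14: C, bond orders sum to 1 (valence 4) → 3 H
  atom 15: C, bond orders sum to 4 (valence 4) → 0 H
  atom 16: C, bond orders sum to 3 (valence 4) → 1 H
  atom 17: C, bond orders sum to 1 (valence 4) → 3 H
  atom 18: O, bond orders sum to 2 (valence 2) → 0 H
  atom 19: C, bond orders sum to 1 (valence 4) → 3 H
Totals → C:12, H:15, F:3, O:4.

C12H15F3O4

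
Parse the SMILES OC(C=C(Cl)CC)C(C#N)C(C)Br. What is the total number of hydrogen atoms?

Walk through each heavy atom and fill implicit hydrogens from standard valence (C 4, N 3, O 2, S 2, halogen 1):
  atom 1: O, bond orders sum to 1 (valence 2) → 1 H
  atom 2: C, bond orders sum to 3 (valence 4) → 1 H
  atom 3: C, bond orders sum to 3 (valence 4) → 1 H
  atom 4: C, bond orders sum to 4 (valence 4) → 0 H
  atom 5: Cl (halogen, monovalent) → 0 H
  atom 6: C, bond orders sum to 2 (valence 4) → 2 H
  atom 7: C, bond orders sum to 1 (valence 4) → 3 H
  atom 8: C, bond orders sum to 3 (valence 4) → 1 H
  atom 9: C, bond orders sum to 4 (valence 4) → 0 H
  atom 10: N, bond orders sum to 3 (valence 3) → 0 H
  atom 11: C, bond orders sum to 3 (valence 4) → 1 H
  atom 12: C, bond orders sum to 1 (valence 4) → 3 H
  atom 13: Br (halogen, monovalent) → 0 H
Total hydrogens: 13.

13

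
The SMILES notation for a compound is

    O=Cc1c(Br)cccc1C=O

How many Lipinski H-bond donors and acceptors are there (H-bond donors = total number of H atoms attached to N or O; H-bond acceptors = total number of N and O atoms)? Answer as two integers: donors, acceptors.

Donors: find every N or O and count the H atoms it carries.
  atom 1 (O): bond orders sum to 2 → 0 H
  atom 11 (O): bond orders sum to 2 → 0 H
Lipinski HBD = 0.
Acceptors: N atoms = 0, O atoms = 2 → HBA = 2.

0, 2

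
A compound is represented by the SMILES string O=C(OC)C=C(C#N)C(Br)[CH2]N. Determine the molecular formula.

C7H9BrN2O2

Walk through each heavy atom and fill implicit hydrogens from standard valence (C 4, N 3, O 2, S 2, halogen 1):
  atom 1: O, bond orders sum to 2 (valence 2) → 0 H
  atom 2: C, bond orders sum to 4 (valence 4) → 0 H
  atom 3: O, bond orders sum to 2 (valence 2) → 0 H
  atom 4: C, bond orders sum to 1 (valence 4) → 3 H
  atom 5: C, bond orders sum to 3 (valence 4) → 1 H
  atom 6: C, bond orders sum to 4 (valence 4) → 0 H
  atom 7: C, bond orders sum to 4 (valence 4) → 0 H
  atom 8: N, bond orders sum to 3 (valence 3) → 0 H
  atom 9: C, bond orders sum to 3 (valence 4) → 1 H
  atom 10: Br (halogen, monovalent) → 0 H
  atom 11: C with explicit H count 2
  atom 12: N, bond orders sum to 1 (valence 3) → 2 H
Totals → C:7, H:9, Br:1, N:2, O:2.
In Hill order: C7H9BrN2O2.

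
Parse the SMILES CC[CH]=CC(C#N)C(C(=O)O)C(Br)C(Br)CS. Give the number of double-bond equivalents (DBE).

Molecular formula: C11H15Br2NO2S.
DoU = (2C + 2 + N − H − X) / 2, where X is the halogen count and O/S are ignored.
    = (2·11 + 2 + 1 − 15 − 2) / 2 = 8 / 2 = 4.

4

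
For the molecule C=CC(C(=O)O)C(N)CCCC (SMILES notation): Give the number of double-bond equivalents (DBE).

Degree of unsaturation = (number of rings) + (number of π bonds).
Ring closures in the SMILES: 0.
π bonds: 2 double bonds (each 1 DoU) → 2 DoU from unsaturation.
Total DoU = 0 + 2 = 2.

2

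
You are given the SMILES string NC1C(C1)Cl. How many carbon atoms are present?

3

Count every carbon token in the SMILES (each C, including those in ring-closure positions and inside branches).
Carbon count: 3.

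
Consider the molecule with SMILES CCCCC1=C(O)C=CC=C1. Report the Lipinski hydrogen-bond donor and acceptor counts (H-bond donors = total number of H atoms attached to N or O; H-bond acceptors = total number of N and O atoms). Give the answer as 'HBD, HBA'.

Donors: find every N or O and count the H atoms it carries.
  atom 7 (O): bond orders sum to 1 → 1 H
Lipinski HBD = 1.
Acceptors: N atoms = 0, O atoms = 1 → HBA = 1.

1, 1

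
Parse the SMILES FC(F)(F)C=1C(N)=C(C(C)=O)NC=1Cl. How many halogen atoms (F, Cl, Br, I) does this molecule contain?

Halogen atoms appear at heavy-atom positions 1, 3, 4, 14 (1×Cl, 3×F).
Other groups present: 1 ketone, 1 primary amine.
Halogen count: 4.

4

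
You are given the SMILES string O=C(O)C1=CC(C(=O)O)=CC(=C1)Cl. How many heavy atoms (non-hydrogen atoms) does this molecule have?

Every atom symbol written in the SMILES (organic subset) is one heavy atom; implicit H are not written.
Heavy atoms by element → C:8, Cl:1, O:4.
Total: 13.

13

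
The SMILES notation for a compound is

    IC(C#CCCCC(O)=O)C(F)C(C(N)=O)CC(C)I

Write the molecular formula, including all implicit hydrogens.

Walk through each heavy atom and fill implicit hydrogens from standard valence (C 4, N 3, O 2, S 2, halogen 1):
  atom 1: I (halogen, monovalent) → 0 H
  atom 2: C, bond orders sum to 3 (valence 4) → 1 H
  atom 3: C, bond orders sum to 4 (valence 4) → 0 H
  atom 4: C, bond orders sum to 4 (valence 4) → 0 H
  atom 5: C, bond orders sum to 2 (valence 4) → 2 H
  atom 6: C, bond orders sum to 2 (valence 4) → 2 H
  atom 7: C, bond orders sum to 2 (valence 4) → 2 H
  atom 8: C, bond orders sum to 4 (valence 4) → 0 H
  atom 9: O, bond orders sum to 1 (valence 2) → 1 H
  atom 10: O, bond orders sum to 2 (valence 2) → 0 H
  atom 11: C, bond orders sum to 3 (valence 4) → 1 H
  atom 12: F (halogen, monovalent) → 0 H
  atom 13: C, bond orders sum to 3 (valence 4) → 1 H
  atom 14: C, bond orders sum to 4 (valence 4) → 0 H
  atom 15: N, bond orders sum to 1 (valence 3) → 2 H
  atom 16: O, bond orders sum to 2 (valence 2) → 0 H
  atom 17: C, bond orders sum to 2 (valence 4) → 2 H
  atom 18: C, bond orders sum to 3 (valence 4) → 1 H
  atom 19: C, bond orders sum to 1 (valence 4) → 3 H
  atom 20: I (halogen, monovalent) → 0 H
Totals → C:13, H:18, F:1, I:2, N:1, O:3.
In Hill order: C13H18FI2NO3.

C13H18FI2NO3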